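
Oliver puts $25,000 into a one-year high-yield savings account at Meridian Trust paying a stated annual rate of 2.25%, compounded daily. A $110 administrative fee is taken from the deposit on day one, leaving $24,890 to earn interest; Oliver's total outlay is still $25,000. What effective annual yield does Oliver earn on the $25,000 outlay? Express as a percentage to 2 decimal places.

1.83%

Value after one year: 24,890 × (1 + 0.0225/365)^365 = 24,890 × 1.022754 = $25,456.36.
Effective yield on the $25,000 outlay: 25,456.36 / 25,000 − 1 = 0.018254 = 1.83%.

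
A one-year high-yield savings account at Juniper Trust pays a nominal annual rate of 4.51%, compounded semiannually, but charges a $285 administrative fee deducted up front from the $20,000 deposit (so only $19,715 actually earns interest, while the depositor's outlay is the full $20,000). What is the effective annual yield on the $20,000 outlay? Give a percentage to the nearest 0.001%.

Value after one year: 19,715 × (1 + 0.0451/2)^2 = 19,715 × 1.045609 = $20,614.17.
Effective yield on the $20,000 outlay: 20,614.17 / 20,000 − 1 = 0.030709 = 3.071%.

3.071%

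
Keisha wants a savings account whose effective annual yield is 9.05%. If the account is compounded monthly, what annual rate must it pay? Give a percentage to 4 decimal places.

8.6950%

(1 + r/12)^12 − 1 = 0.0905, so 1 + r/12 = 1.0905^(1/12).
r/12 = 0.007246, so r = 0.086950 = 8.6950%.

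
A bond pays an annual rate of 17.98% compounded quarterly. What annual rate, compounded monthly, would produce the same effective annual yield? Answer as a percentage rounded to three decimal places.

EAR = (1 + 0.1798/4)^4 − 1 = 0.192290.
Solve (1 + r/12)^12 = 1.192290: r/12 = 1.192290^(1/12) − 1 = 0.014764, so r = 0.177171 = 17.717%.

17.717%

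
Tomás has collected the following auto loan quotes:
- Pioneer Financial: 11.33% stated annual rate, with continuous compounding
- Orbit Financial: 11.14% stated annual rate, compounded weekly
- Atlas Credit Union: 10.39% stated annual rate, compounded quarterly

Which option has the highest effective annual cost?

Pioneer Financial

Pioneer Financial: e^0.1133 − 1 = 11.997%
Orbit Financial: (1 + 0.1114/52)^52 − 1 = 11.771%
Atlas Credit Union: (1 + 0.1039/4)^4 − 1 = 10.802%
The highest effective annual rate is Pioneer Financial at 11.997%.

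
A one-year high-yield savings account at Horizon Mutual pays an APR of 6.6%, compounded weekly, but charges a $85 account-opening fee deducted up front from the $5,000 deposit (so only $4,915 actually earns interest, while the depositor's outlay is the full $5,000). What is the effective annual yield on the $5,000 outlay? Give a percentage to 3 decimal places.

Value after one year: 4,915 × (1 + 0.066/52)^52 = 4,915 × 1.068182 = $5,250.11.
Effective yield on the $5,000 outlay: 5,250.11 / 5,000 − 1 = 0.050023 = 5.002%.

5.002%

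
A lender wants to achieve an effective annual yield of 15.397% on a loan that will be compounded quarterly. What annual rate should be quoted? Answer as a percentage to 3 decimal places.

14.580%

(1 + r/4)^4 − 1 = 0.15397, so 1 + r/4 = 1.15397^(1/4).
r/4 = 0.036451, so r = 0.145803 = 14.580%.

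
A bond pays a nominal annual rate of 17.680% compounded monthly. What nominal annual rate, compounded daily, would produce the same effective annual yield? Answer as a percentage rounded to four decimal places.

17.5552%

EAR = (1 + 0.17680/12)^12 − 1 = 0.191854.
Solve (1 + r/365)^365 = 1.191854: r/365 = 1.191854^(1/365) − 1 = 0.000481, so r = 0.175552 = 17.5552%.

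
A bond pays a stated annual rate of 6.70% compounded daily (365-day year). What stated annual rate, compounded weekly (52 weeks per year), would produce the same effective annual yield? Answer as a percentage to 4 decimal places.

6.7037%

EAR = (1 + 0.0670/365)^365 − 1 = 0.069289.
Solve (1 + r/52)^52 = 1.069289: r/52 = 1.069289^(1/52) − 1 = 0.001289, so r = 0.067037 = 6.7037%.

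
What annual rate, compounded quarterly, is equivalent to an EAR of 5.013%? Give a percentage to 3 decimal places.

(1 + r/4)^4 − 1 = 0.05013, so 1 + r/4 = 1.05013^(1/4).
r/4 = 0.012304, so r = 0.049214 = 4.921%.

4.921%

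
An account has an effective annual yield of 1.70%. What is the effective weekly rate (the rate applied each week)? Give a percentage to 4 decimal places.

0.0324%

The per-week rate i satisfies (1 + i)^52 = 1 + 0.0170.
i = 1.0170^(1/52) − 1 = 0.0003242 = 0.0324%.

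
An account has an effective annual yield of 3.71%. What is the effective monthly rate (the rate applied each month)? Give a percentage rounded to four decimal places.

0.3040%

The per-month rate i satisfies (1 + i)^12 = 1 + 0.0371.
i = 1.0371^(1/12) − 1 = 0.0030403 = 0.3040%.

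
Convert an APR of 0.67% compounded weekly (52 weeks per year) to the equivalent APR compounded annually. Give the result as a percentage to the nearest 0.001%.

0.672%

EAR = (1 + 0.0067/52)^52 − 1 = 0.006722.
Compounded annually, the equivalent nominal rate is the EAR itself: 0.672%.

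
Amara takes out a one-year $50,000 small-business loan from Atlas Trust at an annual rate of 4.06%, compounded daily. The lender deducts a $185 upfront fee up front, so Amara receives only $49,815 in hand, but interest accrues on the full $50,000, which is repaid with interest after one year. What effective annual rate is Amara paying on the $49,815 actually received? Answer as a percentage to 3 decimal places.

4.530%

Amount owed after one year: 50,000 × (1 + 0.0406/365)^365 = 50,000 × 1.041433 = $52,071.65.
Effective rate on net proceeds: 52,071.65 / 49,815 − 1 = 0.045301 = 4.530%.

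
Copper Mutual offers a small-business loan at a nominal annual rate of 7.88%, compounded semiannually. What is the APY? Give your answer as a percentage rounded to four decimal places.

EAR = (1 + 0.0788/2)^2 − 1.
= (1 + 0.039400)^2 − 1 = 1.080352 − 1 = 8.0352%.

8.0352%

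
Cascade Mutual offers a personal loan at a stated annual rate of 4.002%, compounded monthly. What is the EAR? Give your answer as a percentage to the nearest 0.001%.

4.076%

EAR = (1 + 0.04002/12)^12 − 1.
= 1.040762 − 1 = 4.076%.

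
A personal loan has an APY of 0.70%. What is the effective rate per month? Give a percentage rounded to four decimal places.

The per-month rate i satisfies (1 + i)^12 = 1 + 0.0070.
i = 1.0070^(1/12) − 1 = 0.0005815 = 0.0581%.

0.0581%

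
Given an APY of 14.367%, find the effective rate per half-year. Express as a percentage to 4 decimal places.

The per-half-year rate i satisfies (1 + i)^2 = 1 + 0.14367.
i = 1.14367^(1/2) − 1 = 0.0694251 = 6.9425%.

6.9425%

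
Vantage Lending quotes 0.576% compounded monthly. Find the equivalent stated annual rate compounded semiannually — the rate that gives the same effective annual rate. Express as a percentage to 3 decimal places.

0.577%

EAR = (1 + 0.00576/12)^12 − 1 = 0.005775.
Solve (1 + r/2)^2 = 1.005775: r/2 = 1.005775^(1/2) − 1 = 0.002883, so r = 0.005767 = 0.577%.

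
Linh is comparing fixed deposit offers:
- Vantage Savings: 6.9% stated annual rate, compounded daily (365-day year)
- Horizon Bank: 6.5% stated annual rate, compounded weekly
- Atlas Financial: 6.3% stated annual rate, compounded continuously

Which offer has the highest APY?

Vantage Savings

Vantage Savings: (1 + 0.069/365)^365 − 1 = 7.143%
Horizon Bank: (1 + 0.065/52)^52 − 1 = 6.712%
Atlas Financial: e^0.063 − 1 = 6.503%
The highest effective annual rate is Vantage Savings at 7.143%.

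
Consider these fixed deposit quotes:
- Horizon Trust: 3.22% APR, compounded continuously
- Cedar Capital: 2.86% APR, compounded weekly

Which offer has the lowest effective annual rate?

Cedar Capital

Horizon Trust: e^0.0322 − 1 = 3.272%
Cedar Capital: (1 + 0.0286/52)^52 − 1 = 2.900%
The lowest effective annual rate is Cedar Capital at 2.900%.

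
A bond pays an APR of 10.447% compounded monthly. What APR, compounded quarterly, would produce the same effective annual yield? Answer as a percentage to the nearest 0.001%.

EAR = (1 + 0.10447/12)^12 − 1 = 0.109620.
Solve (1 + r/4)^4 = 1.109620: r/4 = 1.109620^(1/4) − 1 = 0.026346, so r = 0.105382 = 10.538%.

10.538%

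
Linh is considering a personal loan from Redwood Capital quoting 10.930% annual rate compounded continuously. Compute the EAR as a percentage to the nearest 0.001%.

11.550%

With continuous compounding, EAR = e^0.10930 − 1.
e^0.10930 = 1.115497, so EAR = 0.115497 = 11.550%.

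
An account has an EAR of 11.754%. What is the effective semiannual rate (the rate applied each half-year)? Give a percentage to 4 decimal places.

The per-half-year rate i satisfies (1 + i)^2 = 1 + 0.11754.
i = 1.11754^(1/2) − 1 = 0.0571376 = 5.7138%.

5.7138%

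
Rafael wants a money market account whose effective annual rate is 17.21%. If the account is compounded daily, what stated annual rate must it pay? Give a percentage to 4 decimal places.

15.8832%

(1 + r/365)^365 − 1 = 0.1721, so 1 + r/365 = 1.1721^(1/365).
r/365 = 0.000435, so r = 0.158832 = 15.8832%.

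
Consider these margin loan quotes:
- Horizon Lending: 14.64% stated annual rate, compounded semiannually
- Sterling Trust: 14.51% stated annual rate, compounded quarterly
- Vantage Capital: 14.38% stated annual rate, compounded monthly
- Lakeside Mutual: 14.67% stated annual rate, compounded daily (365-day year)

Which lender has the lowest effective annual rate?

Horizon Lending

Horizon Lending: (1 + 0.1464/2)^2 − 1 = 15.176%
Sterling Trust: (1 + 0.1451/4)^4 − 1 = 15.319%
Vantage Capital: (1 + 0.1438/12)^12 − 1 = 15.367%
Lakeside Mutual: (1 + 0.1467/365)^365 − 1 = 15.797%
The lowest effective annual rate is Horizon Lending at 15.176%.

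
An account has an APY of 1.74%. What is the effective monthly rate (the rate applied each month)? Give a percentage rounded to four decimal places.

0.1439%

The per-month rate i satisfies (1 + i)^12 = 1 + 0.0174.
i = 1.0174^(1/12) − 1 = 0.0014386 = 0.1439%.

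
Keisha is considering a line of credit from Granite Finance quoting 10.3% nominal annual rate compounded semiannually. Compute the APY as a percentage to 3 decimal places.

EAR = (1 + 0.103/2)^2 − 1.
= 1.105652 − 1 = 10.565%.

10.565%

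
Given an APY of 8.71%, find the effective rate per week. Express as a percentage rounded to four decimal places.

0.1607%

The per-week rate i satisfies (1 + i)^52 = 1 + 0.0871.
i = 1.0871^(1/52) − 1 = 0.0016073 = 0.1607%.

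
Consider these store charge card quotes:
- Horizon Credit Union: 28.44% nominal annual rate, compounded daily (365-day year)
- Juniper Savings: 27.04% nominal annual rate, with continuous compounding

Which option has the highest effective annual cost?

Horizon Credit Union

Horizon Credit Union: (1 + 0.2844/365)^365 − 1 = 32.882%
Juniper Savings: e^0.2704 − 1 = 31.049%
The highest effective annual rate is Horizon Credit Union at 32.882%.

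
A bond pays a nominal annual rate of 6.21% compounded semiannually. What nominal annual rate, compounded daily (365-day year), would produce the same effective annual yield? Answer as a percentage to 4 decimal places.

EAR = (1 + 0.0621/2)^2 − 1 = 0.063064.
Solve (1 + r/365)^365 = 1.063064: r/365 = 1.063064^(1/365) − 1 = 0.000168, so r = 0.061161 = 6.1161%.

6.1161%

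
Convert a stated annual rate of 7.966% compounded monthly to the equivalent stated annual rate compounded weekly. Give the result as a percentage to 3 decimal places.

7.946%

EAR = (1 + 0.07966/12)^12 − 1 = 0.082634.
Solve (1 + r/52)^52 = 1.082634: r/52 = 1.082634^(1/52) − 1 = 0.001528, so r = 0.079457 = 7.946%.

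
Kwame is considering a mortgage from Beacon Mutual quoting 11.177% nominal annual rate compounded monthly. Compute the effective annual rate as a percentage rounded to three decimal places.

11.768%

EAR = (1 + 0.11177/12)^12 − 1.
= (1 + 0.009314)^12 − 1 = 1.117677 − 1 = 11.768%.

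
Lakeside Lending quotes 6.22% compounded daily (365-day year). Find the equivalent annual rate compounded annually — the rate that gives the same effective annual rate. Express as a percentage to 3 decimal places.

EAR = (1 + 0.0622/365)^365 − 1 = 0.064170.
Compounded annually, the equivalent nominal rate is the EAR itself: 6.417%.

6.417%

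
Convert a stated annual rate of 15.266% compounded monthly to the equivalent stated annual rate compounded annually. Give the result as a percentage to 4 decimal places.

16.3808%

EAR = (1 + 0.15266/12)^12 − 1 = 0.163808.
Compounded annually, the equivalent nominal rate is the EAR itself: 16.3808%.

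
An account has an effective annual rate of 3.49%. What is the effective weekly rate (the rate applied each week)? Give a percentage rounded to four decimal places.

0.0660%

The per-week rate i satisfies (1 + i)^52 = 1 + 0.0349.
i = 1.0349^(1/52) − 1 = 0.0006599 = 0.0660%.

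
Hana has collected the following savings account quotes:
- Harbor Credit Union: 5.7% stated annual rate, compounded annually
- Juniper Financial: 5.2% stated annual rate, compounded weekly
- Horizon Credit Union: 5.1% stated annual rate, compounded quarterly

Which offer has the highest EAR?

Harbor Credit Union

Harbor Credit Union: compounded annually, EAR = 5.700%
Juniper Financial: (1 + 0.052/52)^52 − 1 = 5.335%
Horizon Credit Union: (1 + 0.051/4)^4 − 1 = 5.198%
The highest effective annual rate is Harbor Credit Union at 5.700%.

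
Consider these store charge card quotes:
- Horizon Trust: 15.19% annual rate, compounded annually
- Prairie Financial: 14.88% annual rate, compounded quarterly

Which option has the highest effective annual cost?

Horizon Trust: compounded annually, EAR = 15.190%
Prairie Financial: (1 + 0.1488/4)^4 − 1 = 15.731%
The highest effective annual rate is Prairie Financial at 15.731%.

Prairie Financial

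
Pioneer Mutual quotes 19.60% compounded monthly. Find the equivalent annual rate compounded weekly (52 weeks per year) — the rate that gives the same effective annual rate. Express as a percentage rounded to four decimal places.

19.4780%

EAR = (1 + 0.1960/12)^12 − 1 = 0.214602.
Solve (1 + r/52)^52 = 1.214602: r/52 = 1.214602^(1/52) − 1 = 0.003746, so r = 0.194780 = 19.4780%.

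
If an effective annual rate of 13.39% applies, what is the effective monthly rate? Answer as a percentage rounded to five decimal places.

The per-month rate i satisfies (1 + i)^12 = 1 + 0.1339.
i = 1.1339^(1/12) − 1 = 0.0105269 = 1.05269%.

1.05269%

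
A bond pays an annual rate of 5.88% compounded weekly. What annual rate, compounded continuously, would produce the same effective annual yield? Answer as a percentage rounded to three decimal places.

5.877%

EAR = (1 + 0.0588/52)^52 − 1 = 0.060528.
Equivalent continuous rate: r = ln(1 + 0.060528) = 0.058767 = 5.877%.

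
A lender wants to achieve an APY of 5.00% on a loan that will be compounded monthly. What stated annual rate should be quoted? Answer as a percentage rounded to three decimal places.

(1 + r/12)^12 − 1 = 0.0500, so 1 + r/12 = 1.0500^(1/12).
r/12 = 0.004074, so r = 0.048889 = 4.889%.

4.889%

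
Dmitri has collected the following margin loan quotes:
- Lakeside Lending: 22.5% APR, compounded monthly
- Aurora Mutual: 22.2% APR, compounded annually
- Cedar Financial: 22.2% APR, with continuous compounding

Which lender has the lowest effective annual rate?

Lakeside Lending: (1 + 0.225/12)^12 − 1 = 24.972%
Aurora Mutual: compounded annually, EAR = 22.200%
Cedar Financial: e^0.222 − 1 = 24.857%
The lowest effective annual rate is Aurora Mutual at 22.200%.

Aurora Mutual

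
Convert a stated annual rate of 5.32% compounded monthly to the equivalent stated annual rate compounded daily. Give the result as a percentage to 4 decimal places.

5.3086%

EAR = (1 + 0.0532/12)^12 − 1 = 0.054517.
Solve (1 + r/365)^365 = 1.054517: r/365 = 1.054517^(1/365) − 1 = 0.000145, so r = 0.053086 = 5.3086%.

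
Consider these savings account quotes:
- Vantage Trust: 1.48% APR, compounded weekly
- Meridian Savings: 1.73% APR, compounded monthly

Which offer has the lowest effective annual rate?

Vantage Trust

Vantage Trust: (1 + 0.0148/52)^52 − 1 = 1.491%
Meridian Savings: (1 + 0.0173/12)^12 − 1 = 1.744%
The lowest effective annual rate is Vantage Trust at 1.491%.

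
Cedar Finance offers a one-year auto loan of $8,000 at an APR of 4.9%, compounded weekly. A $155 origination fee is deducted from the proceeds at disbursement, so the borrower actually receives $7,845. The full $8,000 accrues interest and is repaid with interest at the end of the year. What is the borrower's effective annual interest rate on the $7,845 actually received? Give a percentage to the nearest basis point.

Amount owed after one year: 8,000 × (1 + 0.049/52)^52 = 8,000 × 1.050196 = $8,401.57.
Effective rate on net proceeds: 8,401.57 / 7,845 − 1 = 0.070946 = 7.09%.

7.09%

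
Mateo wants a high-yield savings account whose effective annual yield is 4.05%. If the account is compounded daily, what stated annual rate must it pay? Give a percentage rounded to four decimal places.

(1 + r/365)^365 − 1 = 0.0405, so 1 + r/365 = 1.0405^(1/365).
r/365 = 0.000109, so r = 0.039704 = 3.9704%.

3.9704%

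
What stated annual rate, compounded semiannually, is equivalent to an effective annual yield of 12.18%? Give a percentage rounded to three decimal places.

(1 + r/2)^2 − 1 = 0.1218, so 1 + r/2 = 1.1218^(1/2).
r/2 = 0.059151, so r = 0.118301 = 11.830%.

11.830%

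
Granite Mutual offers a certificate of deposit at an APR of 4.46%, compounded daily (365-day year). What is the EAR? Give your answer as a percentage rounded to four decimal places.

EAR = (1 + 0.0446/365)^365 − 1.
= (1 + 0.000122)^365 − 1 = 1.045607 − 1 = 4.5607%.

4.5607%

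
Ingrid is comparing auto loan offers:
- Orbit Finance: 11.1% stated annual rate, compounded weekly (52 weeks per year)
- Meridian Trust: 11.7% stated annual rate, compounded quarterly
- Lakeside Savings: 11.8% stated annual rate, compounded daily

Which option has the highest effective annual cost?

Orbit Finance: (1 + 0.111/52)^52 − 1 = 11.726%
Meridian Trust: (1 + 0.117/4)^4 − 1 = 12.223%
Lakeside Savings: (1 + 0.118/365)^365 − 1 = 12.522%
The highest effective annual rate is Lakeside Savings at 12.522%.

Lakeside Savings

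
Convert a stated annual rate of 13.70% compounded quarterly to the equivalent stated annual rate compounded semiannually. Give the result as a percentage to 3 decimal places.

13.935%

EAR = (1 + 0.1370/4)^4 − 1 = 0.144200.
Solve (1 + r/2)^2 = 1.144200: r/2 = 1.144200^(1/2) − 1 = 0.069673, so r = 0.139346 = 13.935%.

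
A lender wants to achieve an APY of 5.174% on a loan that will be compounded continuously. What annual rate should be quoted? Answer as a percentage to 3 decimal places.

Continuous: nominal r satisfies e^r − 1 = 0.05174.
r = ln(1 + 0.05174) = ln(1.05174) = 0.050446 = 5.045%.

5.045%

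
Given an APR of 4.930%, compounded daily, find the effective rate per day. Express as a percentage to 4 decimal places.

With a nominal annual rate compounded daily, the periodic rate is the nominal rate divided by 365.
i = 0.04930 / 365 = 0.0001351 = 0.0135%.

0.0135%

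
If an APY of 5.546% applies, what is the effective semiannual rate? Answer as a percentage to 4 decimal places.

The per-half-year rate i satisfies (1 + i)^2 = 1 + 0.05546.
i = 1.05546^(1/2) − 1 = 0.0273558 = 2.7356%.

2.7356%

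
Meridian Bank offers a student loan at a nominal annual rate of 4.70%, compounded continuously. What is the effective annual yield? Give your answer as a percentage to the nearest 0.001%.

With continuous compounding, EAR = e^0.0470 − 1.
e^0.0470 = 1.048122, so EAR = 0.048122 = 4.812%.

4.812%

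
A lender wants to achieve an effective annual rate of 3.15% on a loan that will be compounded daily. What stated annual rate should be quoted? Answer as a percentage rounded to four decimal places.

3.1015%

(1 + r/365)^365 − 1 = 0.0315, so 1 + r/365 = 1.0315^(1/365).
r/365 = 0.000085, so r = 0.031015 = 3.1015%.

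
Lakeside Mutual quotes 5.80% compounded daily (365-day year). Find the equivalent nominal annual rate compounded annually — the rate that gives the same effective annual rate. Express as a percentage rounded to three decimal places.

5.971%

EAR = (1 + 0.0580/365)^365 − 1 = 0.059710.
Compounded annually, the equivalent nominal rate is the EAR itself: 5.971%.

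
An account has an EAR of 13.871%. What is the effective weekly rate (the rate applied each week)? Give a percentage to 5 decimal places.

0.25011%

The per-week rate i satisfies (1 + i)^52 = 1 + 0.13871.
i = 1.13871^(1/52) − 1 = 0.0025011 = 0.25011%.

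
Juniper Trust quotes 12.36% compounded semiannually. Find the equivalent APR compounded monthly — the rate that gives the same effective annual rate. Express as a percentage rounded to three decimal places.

EAR = (1 + 0.1236/2)^2 − 1 = 0.127419.
Solve (1 + r/12)^12 = 1.127419: r/12 = 1.127419^(1/12) − 1 = 0.010044, so r = 0.120532 = 12.053%.

12.053%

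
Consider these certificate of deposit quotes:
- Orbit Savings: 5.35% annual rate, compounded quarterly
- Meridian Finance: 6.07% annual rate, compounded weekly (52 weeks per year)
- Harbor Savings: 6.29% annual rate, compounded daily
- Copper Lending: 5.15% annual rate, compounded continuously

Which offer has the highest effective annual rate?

Orbit Savings: (1 + 0.0535/4)^4 − 1 = 5.458%
Meridian Finance: (1 + 0.0607/52)^52 − 1 = 6.254%
Harbor Savings: (1 + 0.0629/365)^365 − 1 = 6.491%
Copper Lending: e^0.0515 − 1 = 5.285%
The highest effective annual rate is Harbor Savings at 6.491%.

Harbor Savings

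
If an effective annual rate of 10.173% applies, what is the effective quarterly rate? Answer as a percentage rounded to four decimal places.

The per-quarter rate i satisfies (1 + i)^4 = 1 + 0.10173.
i = 1.10173^(1/4) − 1 = 0.0245161 = 2.4516%.

2.4516%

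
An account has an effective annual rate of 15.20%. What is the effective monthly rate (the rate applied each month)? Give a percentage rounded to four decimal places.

The per-month rate i satisfies (1 + i)^12 = 1 + 0.1520.
i = 1.1520^(1/12) − 1 = 0.0118614 = 1.1861%.

1.1861%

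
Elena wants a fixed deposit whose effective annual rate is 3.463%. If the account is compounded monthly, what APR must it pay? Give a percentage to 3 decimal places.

3.409%

(1 + r/12)^12 − 1 = 0.03463, so 1 + r/12 = 1.03463^(1/12).
r/12 = 0.002841, so r = 0.034092 = 3.409%.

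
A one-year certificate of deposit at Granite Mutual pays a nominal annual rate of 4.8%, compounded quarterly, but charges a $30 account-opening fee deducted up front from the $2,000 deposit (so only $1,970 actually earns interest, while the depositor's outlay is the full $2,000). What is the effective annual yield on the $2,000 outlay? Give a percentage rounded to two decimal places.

Value after one year: 1,970 × (1 + 0.048/4)^4 = 1,970 × 1.048871 = $2,066.28.
Effective yield on the $2,000 outlay: 2,066.28 / 2,000 − 1 = 0.033138 = 3.31%.

3.31%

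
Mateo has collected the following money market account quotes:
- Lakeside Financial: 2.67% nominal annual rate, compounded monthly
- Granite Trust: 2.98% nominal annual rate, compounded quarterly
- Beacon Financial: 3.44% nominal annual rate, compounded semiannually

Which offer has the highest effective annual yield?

Lakeside Financial: (1 + 0.0267/12)^12 − 1 = 2.703%
Granite Trust: (1 + 0.0298/4)^4 − 1 = 3.013%
Beacon Financial: (1 + 0.0344/2)^2 − 1 = 3.470%
The highest effective annual rate is Beacon Financial at 3.470%.

Beacon Financial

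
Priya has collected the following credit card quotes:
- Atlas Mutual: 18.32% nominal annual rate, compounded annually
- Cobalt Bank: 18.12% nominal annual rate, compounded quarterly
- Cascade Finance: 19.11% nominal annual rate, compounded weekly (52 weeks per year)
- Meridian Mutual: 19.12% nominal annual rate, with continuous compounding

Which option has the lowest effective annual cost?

Atlas Mutual: compounded annually, EAR = 18.320%
Cobalt Bank: (1 + 0.1812/4)^4 − 1 = 19.389%
Cascade Finance: (1 + 0.1911/52)^52 − 1 = 21.016%
Meridian Mutual: e^0.1912 − 1 = 21.070%
The lowest effective annual rate is Atlas Mutual at 18.320%.

Atlas Mutual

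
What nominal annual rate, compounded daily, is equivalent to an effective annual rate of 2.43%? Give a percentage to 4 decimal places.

(1 + r/365)^365 − 1 = 0.0243, so 1 + r/365 = 1.0243^(1/365).
r/365 = 0.000066, so r = 0.024010 = 2.4010%.

2.4010%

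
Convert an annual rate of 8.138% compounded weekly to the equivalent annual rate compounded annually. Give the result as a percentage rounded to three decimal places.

EAR = (1 + 0.08138/52)^52 − 1 = 0.084714.
Compounded annually, the equivalent nominal rate is the EAR itself: 8.471%.

8.471%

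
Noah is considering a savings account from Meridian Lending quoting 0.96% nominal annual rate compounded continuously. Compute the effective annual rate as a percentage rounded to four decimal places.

With continuous compounding, EAR = e^0.0096 − 1.
e^0.0096 = 1.009646, so EAR = 0.009646 = 0.9646%.

0.9646%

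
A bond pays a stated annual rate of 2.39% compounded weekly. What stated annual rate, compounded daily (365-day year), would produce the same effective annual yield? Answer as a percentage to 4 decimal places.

2.3895%

EAR = (1 + 0.0239/52)^52 − 1 = 0.024182.
Solve (1 + r/365)^365 = 1.024182: r/365 = 1.024182^(1/365) − 1 = 0.000065, so r = 0.023895 = 2.3895%.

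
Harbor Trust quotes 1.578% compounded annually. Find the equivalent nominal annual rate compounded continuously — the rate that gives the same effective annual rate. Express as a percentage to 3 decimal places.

Compounded annually, EAR = nominal = 0.015780.
Equivalent continuous rate: r = ln(1 + 0.015780) = 0.015657 = 1.566%.

1.566%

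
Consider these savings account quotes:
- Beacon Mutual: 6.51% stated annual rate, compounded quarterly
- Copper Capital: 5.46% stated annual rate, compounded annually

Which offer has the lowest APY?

Copper Capital

Beacon Mutual: (1 + 0.0651/4)^4 − 1 = 6.671%
Copper Capital: compounded annually, EAR = 5.460%
The lowest effective annual rate is Copper Capital at 5.460%.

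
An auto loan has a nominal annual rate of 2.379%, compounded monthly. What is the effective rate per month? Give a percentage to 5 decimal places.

0.19825%

With a nominal annual rate compounded monthly, the periodic rate is the nominal rate divided by 12.
i = 0.02379 / 12 = 0.0019825 = 0.19825%.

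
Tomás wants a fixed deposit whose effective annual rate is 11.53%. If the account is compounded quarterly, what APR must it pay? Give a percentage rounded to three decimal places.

11.063%

(1 + r/4)^4 − 1 = 0.1153, so 1 + r/4 = 1.1153^(1/4).
r/4 = 0.027656, so r = 0.110626 = 11.063%.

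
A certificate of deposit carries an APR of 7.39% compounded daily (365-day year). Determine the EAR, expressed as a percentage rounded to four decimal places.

EAR = (1 + 0.0739/365)^365 − 1.
= 1.076691 − 1 = 7.6691%.

7.6691%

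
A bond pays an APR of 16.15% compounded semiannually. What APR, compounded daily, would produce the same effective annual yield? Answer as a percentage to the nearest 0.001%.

EAR = (1 + 0.1615/2)^2 − 1 = 0.168021.
Solve (1 + r/365)^365 = 1.168021: r/365 = 1.168021^(1/365) − 1 = 0.000426, so r = 0.155344 = 15.534%.

15.534%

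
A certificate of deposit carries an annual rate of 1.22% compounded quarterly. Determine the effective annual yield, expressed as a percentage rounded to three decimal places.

EAR = (1 + 0.0122/4)^4 − 1.
= 1.012256 − 1 = 1.226%.

1.226%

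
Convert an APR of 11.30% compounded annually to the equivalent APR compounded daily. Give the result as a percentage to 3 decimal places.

10.707%

Compounded annually, EAR = nominal = 0.113000.
Solve (1 + r/365)^365 = 1.113000: r/365 = 1.113000^(1/365) − 1 = 0.000293, so r = 0.107075 = 10.707%.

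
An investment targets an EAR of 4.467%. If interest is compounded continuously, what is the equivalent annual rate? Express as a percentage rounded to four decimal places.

Continuous: nominal r satisfies e^r − 1 = 0.04467.
r = ln(1 + 0.04467) = ln(1.04467) = 0.043701 = 4.3701%.

4.3701%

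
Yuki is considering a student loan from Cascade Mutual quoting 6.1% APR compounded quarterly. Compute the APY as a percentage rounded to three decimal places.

EAR = (1 + 0.061/4)^4 − 1.
= (1 + 0.015250)^4 − 1 = 1.062410 − 1 = 6.241%.

6.241%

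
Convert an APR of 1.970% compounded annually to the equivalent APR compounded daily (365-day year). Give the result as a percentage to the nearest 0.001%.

1.951%

Compounded annually, EAR = nominal = 0.019700.
Solve (1 + r/365)^365 = 1.019700: r/365 = 1.019700^(1/365) − 1 = 0.000053, so r = 0.019509 = 1.951%.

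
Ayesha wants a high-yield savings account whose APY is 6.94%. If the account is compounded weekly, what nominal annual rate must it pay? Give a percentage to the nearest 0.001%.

6.714%

(1 + r/52)^52 − 1 = 0.0694, so 1 + r/52 = 1.0694^(1/52).
r/52 = 0.001291, so r = 0.067141 = 6.714%.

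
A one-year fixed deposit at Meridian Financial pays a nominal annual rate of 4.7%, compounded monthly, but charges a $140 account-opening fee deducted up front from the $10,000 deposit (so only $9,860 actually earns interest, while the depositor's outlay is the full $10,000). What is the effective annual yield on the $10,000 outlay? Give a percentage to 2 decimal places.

Value after one year: 9,860 × (1 + 0.047/12)^12 = 9,860 × 1.048026 = $10,333.53.
Effective yield on the $10,000 outlay: 10,333.53 / 10,000 − 1 = 0.033353 = 3.34%.

3.34%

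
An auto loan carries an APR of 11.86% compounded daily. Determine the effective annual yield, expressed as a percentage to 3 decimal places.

EAR = (1 + 0.1186/365)^365 − 1.
= 1.125898 − 1 = 12.590%.

12.590%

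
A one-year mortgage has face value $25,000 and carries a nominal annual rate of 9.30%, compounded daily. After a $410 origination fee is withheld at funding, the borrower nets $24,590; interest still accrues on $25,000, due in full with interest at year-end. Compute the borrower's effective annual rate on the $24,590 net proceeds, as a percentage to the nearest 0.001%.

Amount owed after one year: 25,000 × (1 + 0.0930/365)^365 = 25,000 × 1.097449 = $27,436.22.
Effective rate on net proceeds: 27,436.22 / 24,590 − 1 = 0.115747 = 11.575%.

11.575%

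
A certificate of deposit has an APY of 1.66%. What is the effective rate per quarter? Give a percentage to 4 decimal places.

0.4124%

The per-quarter rate i satisfies (1 + i)^4 = 1 + 0.0166.
i = 1.0166^(1/4) − 1 = 0.0041244 = 0.4124%.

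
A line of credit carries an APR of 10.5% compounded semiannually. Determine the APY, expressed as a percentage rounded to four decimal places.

10.7756%

EAR = (1 + 0.105/2)^2 − 1.
= 1.107756 − 1 = 10.7756%.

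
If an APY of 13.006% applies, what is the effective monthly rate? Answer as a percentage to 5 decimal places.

1.02413%

The per-month rate i satisfies (1 + i)^12 = 1 + 0.13006.
i = 1.13006^(1/12) − 1 = 0.0102413 = 1.02413%.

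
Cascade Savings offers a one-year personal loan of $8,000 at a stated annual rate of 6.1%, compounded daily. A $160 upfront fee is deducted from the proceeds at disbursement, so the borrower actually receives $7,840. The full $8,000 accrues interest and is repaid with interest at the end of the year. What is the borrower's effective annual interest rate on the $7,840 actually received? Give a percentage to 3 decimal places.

8.459%

Amount owed after one year: 8,000 × (1 + 0.061/365)^365 = 8,000 × 1.062893 = $8,503.15.
Effective rate on net proceeds: 8,503.15 / 7,840 − 1 = 0.084585 = 8.459%.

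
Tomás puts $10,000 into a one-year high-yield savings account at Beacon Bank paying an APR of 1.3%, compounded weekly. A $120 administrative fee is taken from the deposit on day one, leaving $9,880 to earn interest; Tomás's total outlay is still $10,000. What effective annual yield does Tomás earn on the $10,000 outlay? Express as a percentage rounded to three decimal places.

Value after one year: 9,880 × (1 + 0.013/52)^52 = 9,880 × 1.013083 = $10,009.26.
Effective yield on the $10,000 outlay: 10,009.26 / 10,000 − 1 = 0.000926 = 0.093%.

0.093%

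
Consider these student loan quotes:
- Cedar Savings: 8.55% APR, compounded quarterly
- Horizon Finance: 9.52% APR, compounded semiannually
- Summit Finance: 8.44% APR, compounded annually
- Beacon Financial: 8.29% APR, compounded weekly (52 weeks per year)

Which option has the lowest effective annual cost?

Cedar Savings: (1 + 0.0855/4)^4 − 1 = 8.828%
Horizon Finance: (1 + 0.0952/2)^2 − 1 = 9.747%
Summit Finance: compounded annually, EAR = 8.440%
Beacon Financial: (1 + 0.0829/52)^52 − 1 = 8.636%
The lowest effective annual rate is Summit Finance at 8.440%.

Summit Finance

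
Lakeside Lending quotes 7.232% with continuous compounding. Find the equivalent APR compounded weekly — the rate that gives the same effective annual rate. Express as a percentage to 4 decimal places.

7.2370%

EAR under continuous compounding: e^0.07232 − 1 = 0.074999.
Solve (1 + r/52)^52 = 1.074999: r/52 = 1.074999^(1/52) − 1 = 0.001392, so r = 0.072370 = 7.2370%.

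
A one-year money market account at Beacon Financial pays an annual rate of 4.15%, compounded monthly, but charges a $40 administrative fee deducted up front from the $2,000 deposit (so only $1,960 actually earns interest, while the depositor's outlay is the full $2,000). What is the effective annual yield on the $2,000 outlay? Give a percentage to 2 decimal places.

2.15%

Value after one year: 1,960 × (1 + 0.0415/12)^12 = 1,960 × 1.042299 = $2,042.91.
Effective yield on the $2,000 outlay: 2,042.91 / 2,000 − 1 = 0.021453 = 2.15%.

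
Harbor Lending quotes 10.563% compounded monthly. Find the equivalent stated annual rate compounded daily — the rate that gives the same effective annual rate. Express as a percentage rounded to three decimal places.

EAR = (1 + 0.10563/12)^12 − 1 = 0.110897.
Solve (1 + r/365)^365 = 1.110897: r/365 = 1.110897^(1/365) − 1 = 0.000288, so r = 0.105183 = 10.518%.

10.518%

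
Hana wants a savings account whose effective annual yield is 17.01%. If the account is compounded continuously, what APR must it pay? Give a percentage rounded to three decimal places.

15.709%

Continuous: nominal r satisfies e^r − 1 = 0.1701.
r = ln(1 + 0.1701) = ln(1.1701) = 0.157089 = 15.709%.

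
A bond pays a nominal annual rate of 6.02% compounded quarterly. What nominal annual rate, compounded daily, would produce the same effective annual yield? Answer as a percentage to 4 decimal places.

EAR = (1 + 0.0602/4)^4 − 1 = 0.061573.
Solve (1 + r/365)^365 = 1.061573: r/365 = 1.061573^(1/365) − 1 = 0.000164, so r = 0.059756 = 5.9756%.

5.9756%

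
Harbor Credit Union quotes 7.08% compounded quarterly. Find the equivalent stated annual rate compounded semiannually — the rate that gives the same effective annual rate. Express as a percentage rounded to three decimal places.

7.143%

EAR = (1 + 0.0708/4)^4 − 1 = 0.072702.
Solve (1 + r/2)^2 = 1.072702: r/2 = 1.072702^(1/2) − 1 = 0.035713, so r = 0.071427 = 7.143%.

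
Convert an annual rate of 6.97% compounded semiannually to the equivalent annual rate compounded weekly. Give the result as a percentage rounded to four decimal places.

6.8558%

EAR = (1 + 0.0697/2)^2 − 1 = 0.070915.
Solve (1 + r/52)^52 = 1.070915: r/52 = 1.070915^(1/52) − 1 = 0.001318, so r = 0.068558 = 6.8558%.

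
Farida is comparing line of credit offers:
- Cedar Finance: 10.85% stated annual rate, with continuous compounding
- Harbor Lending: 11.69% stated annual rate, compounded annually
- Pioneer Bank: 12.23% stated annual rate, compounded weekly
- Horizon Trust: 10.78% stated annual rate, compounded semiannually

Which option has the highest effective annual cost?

Pioneer Bank

Cedar Finance: e^0.1085 − 1 = 11.460%
Harbor Lending: compounded annually, EAR = 11.690%
Pioneer Bank: (1 + 0.1223/52)^52 − 1 = 12.993%
Horizon Trust: (1 + 0.1078/2)^2 − 1 = 11.071%
The highest effective annual rate is Pioneer Bank at 12.993%.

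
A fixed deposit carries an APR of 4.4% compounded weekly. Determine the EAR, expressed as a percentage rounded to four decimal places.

4.4963%

EAR = (1 + 0.044/52)^52 − 1.
= (1 + 0.000846)^52 − 1 = 1.044963 − 1 = 4.4963%.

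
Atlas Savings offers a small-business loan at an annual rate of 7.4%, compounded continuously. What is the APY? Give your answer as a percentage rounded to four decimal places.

7.6807%

With continuous compounding, EAR = e^0.074 − 1.
e^0.074 = 1.076807, so EAR = 0.076807 = 7.6807%.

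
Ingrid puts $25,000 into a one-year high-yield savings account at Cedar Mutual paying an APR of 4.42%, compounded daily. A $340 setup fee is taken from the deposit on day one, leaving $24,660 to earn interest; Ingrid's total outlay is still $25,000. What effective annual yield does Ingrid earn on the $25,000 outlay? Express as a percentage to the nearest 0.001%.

Value after one year: 24,660 × (1 + 0.0442/365)^365 = 24,660 × 1.045189 = $25,774.35.
Effective yield on the $25,000 outlay: 25,774.35 / 25,000 − 1 = 0.030974 = 3.097%.

3.097%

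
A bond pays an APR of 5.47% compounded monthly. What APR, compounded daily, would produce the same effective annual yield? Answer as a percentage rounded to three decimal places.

5.458%

EAR = (1 + 0.0547/12)^12 − 1 = 0.056092.
Solve (1 + r/365)^365 = 1.056092: r/365 = 1.056092^(1/365) − 1 = 0.000150, so r = 0.054580 = 5.458%.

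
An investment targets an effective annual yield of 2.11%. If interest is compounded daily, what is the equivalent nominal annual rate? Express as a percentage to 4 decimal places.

(1 + r/365)^365 − 1 = 0.0211, so 1 + r/365 = 1.0211^(1/365).
r/365 = 0.000057, so r = 0.020881 = 2.0881%.

2.0881%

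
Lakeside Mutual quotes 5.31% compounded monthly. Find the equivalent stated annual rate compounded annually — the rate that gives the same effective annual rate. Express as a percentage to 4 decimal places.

EAR = (1 + 0.0531/12)^12 − 1 = 0.054412.
Compounded annually, the equivalent nominal rate is the EAR itself: 5.4412%.

5.4412%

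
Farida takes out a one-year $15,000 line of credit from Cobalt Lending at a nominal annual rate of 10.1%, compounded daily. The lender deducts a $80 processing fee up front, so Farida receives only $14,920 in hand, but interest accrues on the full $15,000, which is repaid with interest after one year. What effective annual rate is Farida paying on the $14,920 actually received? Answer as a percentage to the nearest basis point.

11.22%

Amount owed after one year: 15,000 × (1 + 0.101/365)^365 = 15,000 × 1.106261 = $16,593.92.
Effective rate on net proceeds: 16,593.92 / 14,920 − 1 = 0.112193 = 11.22%.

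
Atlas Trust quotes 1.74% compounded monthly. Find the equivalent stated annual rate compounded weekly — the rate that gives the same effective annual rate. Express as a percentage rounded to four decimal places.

1.7390%

EAR = (1 + 0.0174/12)^12 − 1 = 0.017539.
Solve (1 + r/52)^52 = 1.017539: r/52 = 1.017539^(1/52) − 1 = 0.000334, so r = 0.017390 = 1.7390%.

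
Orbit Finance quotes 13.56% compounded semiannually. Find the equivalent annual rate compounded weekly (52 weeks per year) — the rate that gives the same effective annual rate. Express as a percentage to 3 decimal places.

EAR = (1 + 0.1356/2)^2 − 1 = 0.140197.
Solve (1 + r/52)^52 = 1.140197: r/52 = 1.140197^(1/52) − 1 = 0.002526, so r = 0.131367 = 13.137%.

13.137%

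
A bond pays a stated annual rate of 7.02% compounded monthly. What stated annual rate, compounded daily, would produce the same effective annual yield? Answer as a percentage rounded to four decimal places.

EAR = (1 + 0.0702/12)^12 − 1 = 0.072503.
Solve (1 + r/365)^365 = 1.072503: r/365 = 1.072503^(1/365) − 1 = 0.000192, so r = 0.070002 = 7.0002%.

7.0002%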